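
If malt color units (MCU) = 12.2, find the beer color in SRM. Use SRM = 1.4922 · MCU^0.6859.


SRM = 1.4922 · 12.2^0.6859

8.2978 SRM


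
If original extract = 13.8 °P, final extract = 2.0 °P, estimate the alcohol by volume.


SG = 259/(259 − P);  ABV = (OG − FG)·131.25
OG = 259/(259 − 13.8) = 1.0563
FG = 259/(259 − 2.0) = 1.0078
ABV = (1.0563 − 1.0078)·131.25

6.3654 % ABV


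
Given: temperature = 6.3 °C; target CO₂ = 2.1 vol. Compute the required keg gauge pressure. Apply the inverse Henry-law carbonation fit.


psi = vols/(0.01821 + 0.09011·e^(−0.04·T)) − 14.695
psi = 2.1/(0.01821 + 0.09011·e^(−0.04·6.3)) − 14.695

9.1017 psi


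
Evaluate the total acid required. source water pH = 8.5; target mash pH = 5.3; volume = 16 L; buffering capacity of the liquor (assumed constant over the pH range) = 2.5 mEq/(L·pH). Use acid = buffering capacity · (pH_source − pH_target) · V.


acid = 2.5 · (8.5 − 5.3) · 16

128.0000 mEq


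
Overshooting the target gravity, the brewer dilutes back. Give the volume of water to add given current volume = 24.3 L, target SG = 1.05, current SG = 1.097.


V_water = V·((SG_curr − 1)/(SG_target − 1) − 1)
V_water = 24.3·((1.097 − 1)/(1.05 − 1) − 1)

22.8420 L


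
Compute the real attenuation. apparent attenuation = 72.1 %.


RA = AA · 0.8192
RA = 72.1 · 0.8192

59.0643 %


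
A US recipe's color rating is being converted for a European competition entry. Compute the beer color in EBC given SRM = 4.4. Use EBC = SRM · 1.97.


EBC = 4.4 · 1.97

8.6680 EBC


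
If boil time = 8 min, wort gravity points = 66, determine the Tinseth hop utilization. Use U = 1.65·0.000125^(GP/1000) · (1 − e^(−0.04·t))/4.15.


bigness = 1.65·0.000125^(66/1000) = 0.9118
boil_factor = (1 − e^(−0.04·8))/4.15 = 0.0660
U = 0.9118 · 0.0660

0.0602


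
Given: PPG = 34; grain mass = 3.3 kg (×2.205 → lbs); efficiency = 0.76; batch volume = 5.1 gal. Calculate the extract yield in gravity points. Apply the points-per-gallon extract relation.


points = lbs × PPG × eff / vol
lbs = 3.3 × 2.205 = 7.2765
points = 7.2765 × 34 × 0.76 / 5.1

36.8676 points


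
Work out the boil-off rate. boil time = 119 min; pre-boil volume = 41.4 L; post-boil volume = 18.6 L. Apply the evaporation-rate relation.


rate = (V_pre − V_post) / (t_min/60)
rate = (41.4 − 18.6) / (119/60)

11.4958 L/hr


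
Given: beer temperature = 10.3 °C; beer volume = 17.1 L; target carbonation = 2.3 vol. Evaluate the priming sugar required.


residual = 14.695·(0.01821 + 0.09011·e^(−0.04·T));  sugar = (target − residual)·4.0·V
residual = 14.695·(0.01821 + 0.09011·e^(−0.04·10.3)) = 1.1446
sugar = (2.3 − 1.1446)·4.0·17.1

79.0278 g


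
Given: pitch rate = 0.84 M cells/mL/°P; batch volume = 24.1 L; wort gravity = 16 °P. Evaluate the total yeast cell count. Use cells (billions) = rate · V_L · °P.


cells = 0.84 · 24.1 · 16

323.9040 billion cells


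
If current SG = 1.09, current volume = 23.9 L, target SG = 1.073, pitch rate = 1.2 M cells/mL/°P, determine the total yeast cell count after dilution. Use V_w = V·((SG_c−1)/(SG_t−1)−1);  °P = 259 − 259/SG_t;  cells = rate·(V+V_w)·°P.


V_w = 23.9·((1.09−1)/(1.073−1)−1) = 5.5658
V_final = 23.9 + 5.5658 = 29.4658
°P = 259 − 259/1.073 = 17.6207
cells = 1.2·29.4658·17.6207

623.0483 billion cells


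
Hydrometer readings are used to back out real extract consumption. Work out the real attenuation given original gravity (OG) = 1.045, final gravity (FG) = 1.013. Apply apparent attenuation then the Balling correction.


AA = (OG−FG)/(OG−1)·100;  RA = AA·0.8192
AA = (1.045 − 1.013)/(1.045 − 1)·100 = 71.1111
RA = 71.1111·0.8192

58.2542 %


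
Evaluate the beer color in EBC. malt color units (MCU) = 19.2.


SRM = 1.4922·MCU^0.6859;  EBC = SRM·1.97
SRM = 1.4922·19.2^0.6859 = 11.3251
EBC = 11.3251·1.97

22.3105 EBC


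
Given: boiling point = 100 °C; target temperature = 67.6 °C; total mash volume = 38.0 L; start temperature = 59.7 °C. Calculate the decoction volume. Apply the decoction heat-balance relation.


V_dec = V_total·(T_target − T_start)/(T_boil − T_start)
V_dec = 38.0·(67.6 − 59.7)/(100 − 59.7)

7.4491 L


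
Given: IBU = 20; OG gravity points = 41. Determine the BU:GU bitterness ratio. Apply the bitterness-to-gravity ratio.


BU:GU = IBU / OG_points
BU:GU = 20 / 41

0.4878


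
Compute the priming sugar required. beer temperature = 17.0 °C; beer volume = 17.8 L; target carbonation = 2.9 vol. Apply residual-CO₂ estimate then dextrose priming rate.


residual = 14.695·(0.01821 + 0.09011·e^(−0.04·T));  sugar = (target − residual)·4.0·V
residual = 14.695·(0.01821 + 0.09011·e^(−0.04·17.0)) = 0.9384
sugar = (2.9 − 0.9384)·4.0·17.8

139.6630 g


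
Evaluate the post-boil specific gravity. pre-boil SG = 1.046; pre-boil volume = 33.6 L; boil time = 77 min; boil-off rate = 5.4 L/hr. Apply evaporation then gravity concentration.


V_post = V_pre − rate·(t/60);  SG_post = 1 + (SG_pre−1)·V_pre/V_post
V_post = 33.6 − 5.4·(77/60) = 26.6700
SG_post = 1 + (1.046 − 1)·33.6/26.6700

1.0580


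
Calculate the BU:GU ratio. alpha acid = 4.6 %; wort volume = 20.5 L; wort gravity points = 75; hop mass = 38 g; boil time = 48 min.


U = 1.65·0.000125^(GP/1000)·(1−e^(−0.04t))/4.15;  IBU = (α/100)·m·U·1000/V;  BU:GU = IBU/GP
U = 1.65·0.000125^(75/1000)·(1−e^(−0.04·48))/4.15 = 0.1729
IBU = (4.6/100)·38·0.1729·1000/20.5 = 14.7449
BU:GU = 14.7449/75

0.1966


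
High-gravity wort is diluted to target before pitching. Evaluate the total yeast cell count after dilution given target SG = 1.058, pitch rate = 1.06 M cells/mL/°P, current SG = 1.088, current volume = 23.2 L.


V_w = V·((SG_c−1)/(SG_t−1)−1);  °P = 259 − 259/SG_t;  cells = rate·(V+V_w)·°P
V_w = 23.2·((1.088−1)/(1.058−1)−1) = 12.0000
V_final = 23.2 + 12.0000 = 35.2000
°P = 259 − 259/1.058 = 14.1985
cells = 1.06·35.2000·14.1985

529.7740 billion cells


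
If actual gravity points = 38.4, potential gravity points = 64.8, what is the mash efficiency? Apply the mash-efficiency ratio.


efficiency = actual / potential × 100
efficiency = 38.4 / 64.8 × 100

59.2593 %


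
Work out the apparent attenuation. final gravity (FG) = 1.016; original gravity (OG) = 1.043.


AA = (OG − FG)/(OG − 1) · 100
AA = (1.043 − 1.016)/(1.043 − 1) · 100

62.7907 %


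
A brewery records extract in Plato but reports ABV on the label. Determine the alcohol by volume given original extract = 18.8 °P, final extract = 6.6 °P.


SG = 259/(259 − P);  ABV = (OG − FG)·131.25
OG = 259/(259 − 18.8) = 1.0783
FG = 259/(259 − 6.6) = 1.0261
ABV = (1.0783 − 1.0261)·131.25

6.8406 % ABV


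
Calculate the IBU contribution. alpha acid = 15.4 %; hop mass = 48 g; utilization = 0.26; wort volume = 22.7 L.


IBU = (α/100)·mass·U·1000 / V
IBU = (15.4/100)·48·0.26·1000 / 22.7

84.6661 IBU


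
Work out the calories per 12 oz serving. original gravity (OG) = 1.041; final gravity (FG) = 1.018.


ABW = (OG−FG)·131.25·0.79/FG;  °P = 259 − 259/SG (for OG→OE and FG→AE);  RE = 0.1808·OE + 0.8192·AE;  Cal = (6.9·ABW + 4·(RE−0.1))·FG·3.55
ABW = (1.041 − 1.018)·131.25·0.79/1.018 = 2.3426
OE = 259 − 259/1.041 = 10.2008 °P
AE = 259 − 259/1.018 = 4.5796 °P
RE = 0.1808·10.2008 + 0.8192·4.5796 = 5.5959 °P
Cal = (6.9·2.3426 + 4·(5.5959−0.1))·1.018·3.55

137.8622 kcal


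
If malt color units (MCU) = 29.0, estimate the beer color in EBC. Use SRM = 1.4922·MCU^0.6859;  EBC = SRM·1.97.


SRM = 1.4922·29.0^0.6859 = 15.0275
EBC = 15.0275·1.97

29.6041 EBC


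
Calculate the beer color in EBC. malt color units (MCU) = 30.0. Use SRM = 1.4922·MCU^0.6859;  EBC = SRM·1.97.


SRM = 1.4922·30.0^0.6859 = 15.3810
EBC = 15.3810·1.97

30.3006 EBC


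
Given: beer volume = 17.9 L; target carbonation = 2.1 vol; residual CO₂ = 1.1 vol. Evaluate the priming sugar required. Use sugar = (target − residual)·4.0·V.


sugar = (2.1 − 1.1)·4.0·17.9

71.6000 g


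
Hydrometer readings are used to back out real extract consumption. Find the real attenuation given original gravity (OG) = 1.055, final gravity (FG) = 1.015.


AA = (OG−FG)/(OG−1)·100;  RA = AA·0.8192
AA = (1.055 − 1.015)/(1.055 − 1)·100 = 72.7273
RA = 72.7273·0.8192

59.5782 %


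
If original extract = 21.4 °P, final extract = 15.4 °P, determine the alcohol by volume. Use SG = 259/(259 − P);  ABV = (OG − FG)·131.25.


OG = 259/(259 − 21.4) = 1.0901
FG = 259/(259 − 15.4) = 1.0632
ABV = (1.0901 − 1.0632)·131.25

3.5239 % ABV


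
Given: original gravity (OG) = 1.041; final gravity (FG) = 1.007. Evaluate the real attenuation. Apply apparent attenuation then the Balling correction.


AA = (OG−FG)/(OG−1)·100;  RA = AA·0.8192
AA = (1.041 − 1.007)/(1.041 − 1)·100 = 82.9268
RA = 82.9268·0.8192

67.9337 %


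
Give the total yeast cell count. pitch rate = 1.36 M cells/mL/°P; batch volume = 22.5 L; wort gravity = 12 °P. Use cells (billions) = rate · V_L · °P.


cells = 1.36 · 22.5 · 12

367.2000 billion cells


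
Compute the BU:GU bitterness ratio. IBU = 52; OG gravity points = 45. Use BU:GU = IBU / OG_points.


BU:GU = 52 / 45

1.1556


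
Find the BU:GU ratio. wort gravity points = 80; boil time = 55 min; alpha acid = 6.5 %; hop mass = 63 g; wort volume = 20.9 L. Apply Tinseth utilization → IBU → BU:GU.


U = 1.65·0.000125^(GP/1000)·(1−e^(−0.04t))/4.15;  IBU = (α/100)·m·U·1000/V;  BU:GU = IBU/GP
U = 1.65·0.000125^(80/1000)·(1−e^(−0.04·55))/4.15 = 0.1723
IBU = (6.5/100)·63·0.1723·1000/20.9 = 33.7516
BU:GU = 33.7516/80

0.4219


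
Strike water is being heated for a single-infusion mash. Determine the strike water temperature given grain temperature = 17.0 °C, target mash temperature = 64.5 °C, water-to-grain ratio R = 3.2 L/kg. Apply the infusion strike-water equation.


T_strike = (0.41/R)·(T_mash − T_grain) + T_mash
T_strike = (0.41/3.2)·(64.5 − 17.0) + 64.5

70.5859 °C


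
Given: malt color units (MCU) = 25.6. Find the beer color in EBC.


SRM = 1.4922·MCU^0.6859;  EBC = SRM·1.97
SRM = 1.4922·25.6^0.6859 = 13.7955
EBC = 13.7955·1.97

27.1772 EBC


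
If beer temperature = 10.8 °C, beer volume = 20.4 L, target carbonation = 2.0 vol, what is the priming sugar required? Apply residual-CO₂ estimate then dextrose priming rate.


residual = 14.695·(0.01821 + 0.09011·e^(−0.04·T));  sugar = (target − residual)·4.0·V
residual = 14.695·(0.01821 + 0.09011·e^(−0.04·10.8)) = 1.1273
sugar = (2.0 − 1.1273)·4.0·20.4

71.2158 g


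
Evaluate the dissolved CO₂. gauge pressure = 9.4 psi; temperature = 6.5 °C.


vols = (P + 14.695)·(0.01821 + 0.09011·e^(−0.04·T))
vols = (9.4 + 14.695)·(0.01821 + 0.09011·e^(−0.04·6.5))

2.1129 volumes


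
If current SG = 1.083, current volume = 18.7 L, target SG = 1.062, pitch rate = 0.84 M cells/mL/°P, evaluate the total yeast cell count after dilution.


V_w = V·((SG_c−1)/(SG_t−1)−1);  °P = 259 − 259/SG_t;  cells = rate·(V+V_w)·°P
V_w = 18.7·((1.083−1)/(1.062−1)−1) = 6.3339
V_final = 18.7 + 6.3339 = 25.0339
°P = 259 − 259/1.062 = 15.1205
cells = 0.84·25.0339·15.1205

317.9613 billion cells


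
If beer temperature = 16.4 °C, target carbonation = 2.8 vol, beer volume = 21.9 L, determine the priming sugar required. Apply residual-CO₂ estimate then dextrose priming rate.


residual = 14.695·(0.01821 + 0.09011·e^(−0.04·T));  sugar = (target − residual)·4.0·V
residual = 14.695·(0.01821 + 0.09011·e^(−0.04·16.4)) = 0.9547
sugar = (2.8 − 0.9547)·4.0·21.9

161.6451 g


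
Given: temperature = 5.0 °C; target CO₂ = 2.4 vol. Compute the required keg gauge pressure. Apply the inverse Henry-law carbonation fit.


psi = vols/(0.01821 + 0.09011·e^(−0.04·T)) − 14.695
psi = 2.4/(0.01821 + 0.09011·e^(−0.04·5.0)) − 14.695

11.3960 psi


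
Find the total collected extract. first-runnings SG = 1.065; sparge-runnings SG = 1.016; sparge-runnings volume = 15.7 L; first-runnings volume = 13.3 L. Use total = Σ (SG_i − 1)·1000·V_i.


first = (1.065 − 1)·1000·13.3 = 864.5000
sparge = (1.016 − 1)·1000·15.7 = 251.2000
total = 864.5000 + 251.2000

1115.7000 gravity·L


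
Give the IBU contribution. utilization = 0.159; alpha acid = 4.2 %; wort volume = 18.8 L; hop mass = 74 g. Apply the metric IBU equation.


IBU = (α/100)·mass·U·1000 / V
IBU = (4.2/100)·74·0.159·1000 / 18.8

26.2857 IBU


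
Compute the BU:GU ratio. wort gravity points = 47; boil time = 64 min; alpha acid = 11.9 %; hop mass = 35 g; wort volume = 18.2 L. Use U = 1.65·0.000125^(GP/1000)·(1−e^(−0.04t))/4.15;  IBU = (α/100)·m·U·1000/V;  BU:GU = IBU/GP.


U = 1.65·0.000125^(47/1000)·(1−e^(−0.04·64))/4.15 = 0.2405
IBU = (11.9/100)·35·0.2405·1000/18.2 = 55.0291
BU:GU = 55.0291/47

1.1708


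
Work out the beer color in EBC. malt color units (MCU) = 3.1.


SRM = 1.4922·MCU^0.6859;  EBC = SRM·1.97
SRM = 1.4922·3.1^0.6859 = 3.2423
EBC = 3.2423·1.97

6.3873 EBC


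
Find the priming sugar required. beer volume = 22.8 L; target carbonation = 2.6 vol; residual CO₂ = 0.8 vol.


sugar = (target − residual)·4.0·V
sugar = (2.6 − 0.8)·4.0·22.8

164.1600 g


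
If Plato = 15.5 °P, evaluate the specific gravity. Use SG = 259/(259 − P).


SG = 259/(259 − 15.5)

1.0637


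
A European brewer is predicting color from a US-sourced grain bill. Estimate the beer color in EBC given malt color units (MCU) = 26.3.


SRM = 1.4922·MCU^0.6859;  EBC = SRM·1.97
SRM = 1.4922·26.3^0.6859 = 14.0532
EBC = 14.0532·1.97

27.6848 EBC


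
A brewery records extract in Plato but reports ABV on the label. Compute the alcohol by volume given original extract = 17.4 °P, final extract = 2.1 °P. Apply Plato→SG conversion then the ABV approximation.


SG = 259/(259 − P);  ABV = (OG − FG)·131.25
OG = 259/(259 − 17.4) = 1.0720
FG = 259/(259 − 2.1) = 1.0082
ABV = (1.0720 − 1.0082)·131.25

8.3797 % ABV


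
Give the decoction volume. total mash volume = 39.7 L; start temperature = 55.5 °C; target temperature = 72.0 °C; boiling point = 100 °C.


V_dec = V_total·(T_target − T_start)/(T_boil − T_start)
V_dec = 39.7·(72.0 − 55.5)/(100 − 55.5)

14.7202 L


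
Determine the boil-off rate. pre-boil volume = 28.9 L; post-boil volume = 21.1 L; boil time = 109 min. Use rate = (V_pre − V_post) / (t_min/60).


rate = (28.9 − 21.1) / (109/60)

4.2936 L/hr


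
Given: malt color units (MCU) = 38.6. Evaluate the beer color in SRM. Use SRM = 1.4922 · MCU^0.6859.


SRM = 1.4922 · 38.6^0.6859

18.2838 SRM


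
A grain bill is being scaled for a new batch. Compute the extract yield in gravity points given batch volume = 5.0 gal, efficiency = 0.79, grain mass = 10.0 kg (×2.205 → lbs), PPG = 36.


points = lbs × PPG × eff / vol
lbs = 10.0 × 2.205 = 22.0500
points = 22.0500 × 36 × 0.79 / 5.0

125.4204 points


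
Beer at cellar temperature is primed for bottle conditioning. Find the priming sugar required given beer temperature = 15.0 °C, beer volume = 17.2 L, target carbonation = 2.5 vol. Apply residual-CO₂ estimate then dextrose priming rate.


residual = 14.695·(0.01821 + 0.09011·e^(−0.04·T));  sugar = (target − residual)·4.0·V
residual = 14.695·(0.01821 + 0.09011·e^(−0.04·15.0)) = 0.9943
sugar = (2.5 − 0.9943)·4.0·17.2

103.5912 g


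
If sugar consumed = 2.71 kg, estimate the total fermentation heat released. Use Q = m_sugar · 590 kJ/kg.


Q = 2.71 · 590

1598.9000 kJ


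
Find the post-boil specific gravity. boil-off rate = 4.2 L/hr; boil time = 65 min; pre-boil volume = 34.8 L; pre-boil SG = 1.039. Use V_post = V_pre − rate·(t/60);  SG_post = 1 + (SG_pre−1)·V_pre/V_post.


V_post = 34.8 − 4.2·(65/60) = 30.2500
SG_post = 1 + (1.039 − 1)·34.8/30.2500

1.0449


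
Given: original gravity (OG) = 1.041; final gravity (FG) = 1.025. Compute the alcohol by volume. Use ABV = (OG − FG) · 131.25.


ABV = (1.041 − 1.025) · 131.25

2.1000 % ABV


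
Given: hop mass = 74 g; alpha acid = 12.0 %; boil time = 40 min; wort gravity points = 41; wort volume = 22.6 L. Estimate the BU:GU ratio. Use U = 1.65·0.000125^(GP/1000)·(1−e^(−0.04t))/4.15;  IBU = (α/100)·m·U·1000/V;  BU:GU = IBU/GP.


U = 1.65·0.000125^(41/1000)·(1−e^(−0.04·40))/4.15 = 0.2195
IBU = (12.0/100)·74·0.2195·1000/22.6 = 86.2527
BU:GU = 86.2527/41

2.1037


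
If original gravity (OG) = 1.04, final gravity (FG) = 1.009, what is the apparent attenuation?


AA = (OG − FG)/(OG − 1) · 100
AA = (1.04 − 1.009)/(1.04 − 1) · 100

77.5000 %


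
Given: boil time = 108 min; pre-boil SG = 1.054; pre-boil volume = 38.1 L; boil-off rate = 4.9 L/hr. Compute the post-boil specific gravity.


V_post = V_pre − rate·(t/60);  SG_post = 1 + (SG_pre−1)·V_pre/V_post
V_post = 38.1 − 4.9·(108/60) = 29.2800
SG_post = 1 + (1.054 − 1)·38.1/29.2800

1.0703


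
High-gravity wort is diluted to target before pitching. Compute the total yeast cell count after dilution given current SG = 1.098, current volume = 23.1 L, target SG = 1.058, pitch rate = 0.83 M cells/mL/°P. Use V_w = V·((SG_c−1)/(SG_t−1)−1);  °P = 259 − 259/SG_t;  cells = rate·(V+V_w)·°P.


V_w = 23.1·((1.098−1)/(1.058−1)−1) = 15.9310
V_final = 23.1 + 15.9310 = 39.0310
°P = 259 − 259/1.058 = 14.1985
cells = 0.83·39.0310·14.1985

459.9708 billion cells


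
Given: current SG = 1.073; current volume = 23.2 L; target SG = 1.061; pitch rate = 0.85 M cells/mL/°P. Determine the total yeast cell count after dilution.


V_w = V·((SG_c−1)/(SG_t−1)−1);  °P = 259 − 259/SG_t;  cells = rate·(V+V_w)·°P
V_w = 23.2·((1.073−1)/(1.061−1)−1) = 4.5639
V_final = 23.2 + 4.5639 = 27.7639
°P = 259 − 259/1.061 = 14.8907
cells = 0.85·27.7639·14.8907

351.4100 billion cells


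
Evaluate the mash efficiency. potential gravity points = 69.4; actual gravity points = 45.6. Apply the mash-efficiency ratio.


efficiency = actual / potential × 100
efficiency = 45.6 / 69.4 × 100

65.7061 %


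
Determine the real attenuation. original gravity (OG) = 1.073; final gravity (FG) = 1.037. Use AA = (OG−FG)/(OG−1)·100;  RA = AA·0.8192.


AA = (1.073 − 1.037)/(1.073 − 1)·100 = 49.3151
RA = 49.3151·0.8192

40.3989 %


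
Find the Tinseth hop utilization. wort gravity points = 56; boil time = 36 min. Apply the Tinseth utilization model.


U = 1.65·0.000125^(GP/1000) · (1 − e^(−0.04·t))/4.15
bigness = 1.65·0.000125^(56/1000) = 0.9975
boil_factor = (1 − e^(−0.04·36))/4.15 = 0.1839
U = 0.9975 · 0.1839

0.1834


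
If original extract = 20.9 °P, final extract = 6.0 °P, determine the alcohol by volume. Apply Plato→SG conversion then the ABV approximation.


SG = 259/(259 − P);  ABV = (OG − FG)·131.25
OG = 259/(259 − 20.9) = 1.0878
FG = 259/(259 − 6.0) = 1.0237
ABV = (1.0878 − 1.0237)·131.25

8.4082 % ABV


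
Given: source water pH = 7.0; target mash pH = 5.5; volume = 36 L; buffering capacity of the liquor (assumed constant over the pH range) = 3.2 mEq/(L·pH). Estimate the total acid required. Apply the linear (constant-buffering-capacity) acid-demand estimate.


acid = buffering capacity · (pH_source − pH_target) · V
acid = 3.2 · (7.0 − 5.5) · 36

172.8000 mEq


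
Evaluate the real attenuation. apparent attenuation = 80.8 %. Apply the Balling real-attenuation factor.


RA = AA · 0.8192
RA = 80.8 · 0.8192

66.1914 %


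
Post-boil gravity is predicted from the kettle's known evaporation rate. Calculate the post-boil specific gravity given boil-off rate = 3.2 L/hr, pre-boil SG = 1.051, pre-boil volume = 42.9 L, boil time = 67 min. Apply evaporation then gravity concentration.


V_post = V_pre − rate·(t/60);  SG_post = 1 + (SG_pre−1)·V_pre/V_post
V_post = 42.9 − 3.2·(67/60) = 39.3267
SG_post = 1 + (1.051 − 1)·42.9/39.3267

1.0556


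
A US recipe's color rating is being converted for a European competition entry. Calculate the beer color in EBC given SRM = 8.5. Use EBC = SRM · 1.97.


EBC = 8.5 · 1.97

16.7450 EBC


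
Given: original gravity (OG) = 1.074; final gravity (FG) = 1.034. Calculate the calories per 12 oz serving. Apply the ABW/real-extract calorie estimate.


ABW = (OG−FG)·131.25·0.79/FG;  °P = 259 − 259/SG (for OG→OE and FG→AE);  RE = 0.1808·OE + 0.8192·AE;  Cal = (6.9·ABW + 4·(RE−0.1))·FG·3.55
ABW = (1.074 − 1.034)·131.25·0.79/1.034 = 4.0111
OE = 259 − 259/1.074 = 17.8454 °P
AE = 259 − 259/1.034 = 8.5164 °P
RE = 0.1808·17.8454 + 0.8192·8.5164 = 10.2031 °P
Cal = (6.9·4.0111 + 4·(10.2031−0.1))·1.034·3.55

249.9352 kcal


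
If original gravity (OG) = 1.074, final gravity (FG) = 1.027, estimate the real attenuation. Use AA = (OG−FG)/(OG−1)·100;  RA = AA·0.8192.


AA = (1.074 − 1.027)/(1.074 − 1)·100 = 63.5135
RA = 63.5135·0.8192

52.0303 %


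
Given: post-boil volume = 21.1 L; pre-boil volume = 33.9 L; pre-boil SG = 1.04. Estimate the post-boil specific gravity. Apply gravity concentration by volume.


SG_post = 1 + (SG_pre − 1)·V_pre/V_post
pts_pre = (1.04 − 1)·1000 = 40.0000
pts_post = 40.0000·33.9/21.1 = 64.2654
SG_post = 1 + 64.2654/1000

1.0643


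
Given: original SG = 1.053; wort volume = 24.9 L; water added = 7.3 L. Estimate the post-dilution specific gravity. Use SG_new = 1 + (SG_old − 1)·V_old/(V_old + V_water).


pts = (1.053 − 1)·1000·24.9/(24.9 + 7.3) = 40.9845
SG_new = 1 + 40.9845/1000

1.0410


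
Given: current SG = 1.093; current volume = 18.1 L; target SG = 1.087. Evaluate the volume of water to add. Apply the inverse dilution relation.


V_water = V·((SG_curr − 1)/(SG_target − 1) − 1)
V_water = 18.1·((1.093 − 1)/(1.087 − 1) − 1)

1.2483 L


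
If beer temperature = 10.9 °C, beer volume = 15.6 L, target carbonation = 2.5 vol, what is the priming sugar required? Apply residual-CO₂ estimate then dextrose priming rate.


residual = 14.695·(0.01821 + 0.09011·e^(−0.04·T));  sugar = (target − residual)·4.0·V
residual = 14.695·(0.01821 + 0.09011·e^(−0.04·10.9)) = 1.1238
sugar = (2.5 − 1.1238)·4.0·15.6

85.8733 g


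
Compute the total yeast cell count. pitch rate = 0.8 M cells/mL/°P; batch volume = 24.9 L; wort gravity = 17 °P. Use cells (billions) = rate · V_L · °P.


cells = 0.8 · 24.9 · 17

338.6400 billion cells


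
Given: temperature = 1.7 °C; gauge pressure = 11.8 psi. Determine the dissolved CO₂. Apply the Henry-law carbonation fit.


vols = (P + 14.695)·(0.01821 + 0.09011·e^(−0.04·T))
vols = (11.8 + 14.695)·(0.01821 + 0.09011·e^(−0.04·1.7))

2.7130 volumes


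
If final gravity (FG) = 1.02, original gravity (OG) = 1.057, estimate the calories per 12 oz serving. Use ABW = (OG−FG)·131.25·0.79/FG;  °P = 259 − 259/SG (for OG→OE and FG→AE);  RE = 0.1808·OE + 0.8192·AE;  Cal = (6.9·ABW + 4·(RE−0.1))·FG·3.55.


ABW = (1.057 − 1.02)·131.25·0.79/1.02 = 3.7612
OE = 259 − 259/1.057 = 13.9669 °P
AE = 259 − 259/1.02 = 5.0784 °P
RE = 0.1808·13.9669 + 0.8192·5.0784 = 6.6855 °P
Cal = (6.9·3.7612 + 4·(6.6855−0.1))·1.02·3.55

189.3574 kcal


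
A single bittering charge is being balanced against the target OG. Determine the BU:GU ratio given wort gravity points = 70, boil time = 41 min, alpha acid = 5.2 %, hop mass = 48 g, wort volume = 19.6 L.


U = 1.65·0.000125^(GP/1000)·(1−e^(−0.04t))/4.15;  IBU = (α/100)·m·U·1000/V;  BU:GU = IBU/GP
U = 1.65·0.000125^(70/1000)·(1−e^(−0.04·41))/4.15 = 0.1708
IBU = (5.2/100)·48·0.1708·1000/19.6 = 21.7547
BU:GU = 21.7547/70

0.3108


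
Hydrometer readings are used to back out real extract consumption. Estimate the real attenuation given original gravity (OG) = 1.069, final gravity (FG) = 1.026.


AA = (OG−FG)/(OG−1)·100;  RA = AA·0.8192
AA = (1.069 − 1.026)/(1.069 − 1)·100 = 62.3188
RA = 62.3188·0.8192

51.0516 %


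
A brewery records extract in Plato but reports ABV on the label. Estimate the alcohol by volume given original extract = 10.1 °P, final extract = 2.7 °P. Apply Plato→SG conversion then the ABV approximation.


SG = 259/(259 − P);  ABV = (OG − FG)·131.25
OG = 259/(259 − 10.1) = 1.0406
FG = 259/(259 − 2.7) = 1.0105
ABV = (1.0406 − 1.0105)·131.25

3.9433 % ABV


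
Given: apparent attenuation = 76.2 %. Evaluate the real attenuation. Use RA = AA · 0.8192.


RA = 76.2 · 0.8192

62.4230 %


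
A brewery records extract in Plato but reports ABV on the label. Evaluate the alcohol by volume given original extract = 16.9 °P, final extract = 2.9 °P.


SG = 259/(259 − P);  ABV = (OG − FG)·131.25
OG = 259/(259 − 16.9) = 1.0698
FG = 259/(259 − 2.9) = 1.0113
ABV = (1.0698 − 1.0113)·131.25

7.6758 % ABV


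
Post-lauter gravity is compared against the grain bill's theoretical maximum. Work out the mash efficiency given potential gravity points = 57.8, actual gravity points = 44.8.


efficiency = actual / potential × 100
efficiency = 44.8 / 57.8 × 100

77.5087 %


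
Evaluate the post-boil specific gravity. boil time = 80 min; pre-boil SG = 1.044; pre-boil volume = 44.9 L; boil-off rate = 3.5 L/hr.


V_post = V_pre − rate·(t/60);  SG_post = 1 + (SG_pre−1)·V_pre/V_post
V_post = 44.9 − 3.5·(80/60) = 40.2333
SG_post = 1 + (1.044 − 1)·44.9/40.2333

1.0491


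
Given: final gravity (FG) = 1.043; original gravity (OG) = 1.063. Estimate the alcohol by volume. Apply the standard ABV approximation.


ABV = (OG − FG) · 131.25
ABV = (1.063 − 1.043) · 131.25

2.6250 % ABV


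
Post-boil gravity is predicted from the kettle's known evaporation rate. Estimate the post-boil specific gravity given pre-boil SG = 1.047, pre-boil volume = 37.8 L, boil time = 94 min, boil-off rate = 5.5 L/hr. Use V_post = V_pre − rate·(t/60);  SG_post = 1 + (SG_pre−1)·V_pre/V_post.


V_post = 37.8 − 5.5·(94/60) = 29.1833
SG_post = 1 + (1.047 − 1)·37.8/29.1833

1.0609


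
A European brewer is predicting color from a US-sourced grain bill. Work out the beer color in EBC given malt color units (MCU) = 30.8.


SRM = 1.4922·MCU^0.6859;  EBC = SRM·1.97
SRM = 1.4922·30.8^0.6859 = 15.6612
EBC = 15.6612·1.97

30.8525 EBC


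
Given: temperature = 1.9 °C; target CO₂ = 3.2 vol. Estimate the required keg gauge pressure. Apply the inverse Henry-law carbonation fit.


psi = vols/(0.01821 + 0.09011·e^(−0.04·T)) − 14.695
psi = 3.2/(0.01821 + 0.09011·e^(−0.04·1.9)) − 14.695

16.7622 psi


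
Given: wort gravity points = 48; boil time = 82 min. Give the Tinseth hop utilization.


U = 1.65·0.000125^(GP/1000) · (1 − e^(−0.04·t))/4.15
bigness = 1.65·0.000125^(48/1000) = 1.0719
boil_factor = (1 − e^(−0.04·82))/4.15 = 0.2319
U = 1.0719 · 0.2319

0.2486


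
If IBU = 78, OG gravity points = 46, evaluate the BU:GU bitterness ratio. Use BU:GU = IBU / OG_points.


BU:GU = 78 / 46

1.6957


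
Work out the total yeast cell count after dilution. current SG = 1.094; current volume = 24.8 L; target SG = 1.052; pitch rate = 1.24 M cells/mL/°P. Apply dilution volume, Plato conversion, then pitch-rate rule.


V_w = V·((SG_c−1)/(SG_t−1)−1);  °P = 259 − 259/SG_t;  cells = rate·(V+V_w)·°P
V_w = 24.8·((1.094−1)/(1.052−1)−1) = 20.0308
V_final = 24.8 + 20.0308 = 44.8308
°P = 259 − 259/1.052 = 12.8023
cells = 1.24·44.8308·12.8023

711.6808 billion cells


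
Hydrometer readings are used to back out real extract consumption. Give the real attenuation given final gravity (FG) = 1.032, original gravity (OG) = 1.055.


AA = (OG−FG)/(OG−1)·100;  RA = AA·0.8192
AA = (1.055 − 1.032)/(1.055 − 1)·100 = 41.8182
RA = 41.8182·0.8192

34.2575 %


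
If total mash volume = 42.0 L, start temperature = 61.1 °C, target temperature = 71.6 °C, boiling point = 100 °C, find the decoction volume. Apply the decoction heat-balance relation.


V_dec = V_total·(T_target − T_start)/(T_boil − T_start)
V_dec = 42.0·(71.6 − 61.1)/(100 − 61.1)

11.3368 L


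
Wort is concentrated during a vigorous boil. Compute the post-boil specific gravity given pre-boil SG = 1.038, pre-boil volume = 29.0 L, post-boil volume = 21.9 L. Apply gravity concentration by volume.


SG_post = 1 + (SG_pre − 1)·V_pre/V_post
pts_pre = (1.038 − 1)·1000 = 38.0000
pts_post = 38.0000·29.0/21.9 = 50.3196
SG_post = 1 + 50.3196/1000

1.0503


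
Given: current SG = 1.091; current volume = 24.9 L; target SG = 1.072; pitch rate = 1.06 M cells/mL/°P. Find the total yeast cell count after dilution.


V_w = V·((SG_c−1)/(SG_t−1)−1);  °P = 259 − 259/SG_t;  cells = rate·(V+V_w)·°P
V_w = 24.9·((1.091−1)/(1.072−1)−1) = 6.5708
V_final = 24.9 + 6.5708 = 31.4708
°P = 259 − 259/1.072 = 17.3955
cells = 1.06·31.4708·17.3955

580.2987 billion cells


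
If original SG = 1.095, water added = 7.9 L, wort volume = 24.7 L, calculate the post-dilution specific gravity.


SG_new = 1 + (SG_old − 1)·V_old/(V_old + V_water)
pts = (1.095 − 1)·1000·24.7/(24.7 + 7.9) = 71.9785
SG_new = 1 + 71.9785/1000

1.0720


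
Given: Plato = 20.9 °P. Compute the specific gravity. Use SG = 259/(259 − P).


SG = 259/(259 − 20.9)

1.0878


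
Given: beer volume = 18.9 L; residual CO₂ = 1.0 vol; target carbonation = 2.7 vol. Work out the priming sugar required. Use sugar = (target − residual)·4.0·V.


sugar = (2.7 − 1.0)·4.0·18.9

128.5200 g


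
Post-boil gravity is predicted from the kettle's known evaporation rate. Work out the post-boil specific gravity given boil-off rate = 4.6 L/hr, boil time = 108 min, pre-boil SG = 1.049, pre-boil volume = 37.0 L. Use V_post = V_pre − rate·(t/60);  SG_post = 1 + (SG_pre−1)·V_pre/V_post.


V_post = 37.0 − 4.6·(108/60) = 28.7200
SG_post = 1 + (1.049 − 1)·37.0/28.7200

1.0631


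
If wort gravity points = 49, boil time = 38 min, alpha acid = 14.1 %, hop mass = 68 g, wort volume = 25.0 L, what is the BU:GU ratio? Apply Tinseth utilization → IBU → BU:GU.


U = 1.65·0.000125^(GP/1000)·(1−e^(−0.04t))/4.15;  IBU = (α/100)·m·U·1000/V;  BU:GU = IBU/GP
U = 1.65·0.000125^(49/1000)·(1−e^(−0.04·38))/4.15 = 0.2000
IBU = (14.1/100)·68·0.2000·1000/25.0 = 76.6979
BU:GU = 76.6979/49

1.5653


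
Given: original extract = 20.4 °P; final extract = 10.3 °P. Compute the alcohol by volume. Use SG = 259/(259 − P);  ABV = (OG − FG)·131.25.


OG = 259/(259 − 20.4) = 1.0855
FG = 259/(259 − 10.3) = 1.0414
ABV = (1.0855 − 1.0414)·131.25

5.7859 % ABV


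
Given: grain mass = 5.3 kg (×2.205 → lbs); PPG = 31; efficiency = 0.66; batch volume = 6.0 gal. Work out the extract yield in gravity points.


points = lbs × PPG × eff / vol
lbs = 5.3 × 2.205 = 11.6865
points = 11.6865 × 31 × 0.66 / 6.0

39.8510 points


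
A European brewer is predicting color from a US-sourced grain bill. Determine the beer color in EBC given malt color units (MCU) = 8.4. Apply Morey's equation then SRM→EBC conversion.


SRM = 1.4922·MCU^0.6859;  EBC = SRM·1.97
SRM = 1.4922·8.4^0.6859 = 6.4238
EBC = 6.4238·1.97

12.6548 EBC


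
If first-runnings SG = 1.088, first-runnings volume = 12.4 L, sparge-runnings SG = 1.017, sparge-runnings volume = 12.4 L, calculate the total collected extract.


total = Σ (SG_i − 1)·1000·V_i
first = (1.088 − 1)·1000·12.4 = 1091.2000
sparge = (1.017 − 1)·1000·12.4 = 210.8000
total = 1091.2000 + 210.8000

1302.0000 gravity·L


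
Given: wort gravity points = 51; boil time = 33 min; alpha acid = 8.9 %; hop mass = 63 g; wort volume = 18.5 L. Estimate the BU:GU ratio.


U = 1.65·0.000125^(GP/1000)·(1−e^(−0.04t))/4.15;  IBU = (α/100)·m·U·1000/V;  BU:GU = IBU/GP
U = 1.65·0.000125^(51/1000)·(1−e^(−0.04·33))/4.15 = 0.1842
IBU = (8.9/100)·63·0.1842·1000/18.5 = 55.8420
BU:GU = 55.8420/51

1.0949


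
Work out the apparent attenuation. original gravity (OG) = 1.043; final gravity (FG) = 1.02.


AA = (OG − FG)/(OG − 1) · 100
AA = (1.043 − 1.02)/(1.043 − 1) · 100

53.4884 %


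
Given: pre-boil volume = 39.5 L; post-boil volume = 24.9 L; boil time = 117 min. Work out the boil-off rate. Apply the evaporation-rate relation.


rate = (V_pre − V_post) / (t_min/60)
rate = (39.5 − 24.9) / (117/60)

7.4872 L/hr


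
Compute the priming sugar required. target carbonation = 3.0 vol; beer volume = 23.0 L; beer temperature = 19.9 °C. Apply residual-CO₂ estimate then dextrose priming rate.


residual = 14.695·(0.01821 + 0.09011·e^(−0.04·T));  sugar = (target − residual)·4.0·V
residual = 14.695·(0.01821 + 0.09011·e^(−0.04·19.9)) = 0.8650
sugar = (3.0 − 0.8650)·4.0·23.0

196.4230 g


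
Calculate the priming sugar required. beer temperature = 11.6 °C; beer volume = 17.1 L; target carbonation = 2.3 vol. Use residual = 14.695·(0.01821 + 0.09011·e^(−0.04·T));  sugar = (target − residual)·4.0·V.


residual = 14.695·(0.01821 + 0.09011·e^(−0.04·11.6)) = 1.1002
sugar = (2.3 − 1.1002)·4.0·17.1

82.0674 g


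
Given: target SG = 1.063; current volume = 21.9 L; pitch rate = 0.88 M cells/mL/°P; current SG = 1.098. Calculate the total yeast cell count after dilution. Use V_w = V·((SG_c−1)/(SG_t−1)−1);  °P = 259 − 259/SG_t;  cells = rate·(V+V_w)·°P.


V_w = 21.9·((1.098−1)/(1.063−1)−1) = 12.1667
V_final = 21.9 + 12.1667 = 34.0667
°P = 259 − 259/1.063 = 15.3500
cells = 0.88·34.0667·15.3500

460.1711 billion cells


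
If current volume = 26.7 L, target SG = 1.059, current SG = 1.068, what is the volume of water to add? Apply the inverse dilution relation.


V_water = V·((SG_curr − 1)/(SG_target − 1) − 1)
V_water = 26.7·((1.068 − 1)/(1.059 − 1) − 1)

4.0729 L


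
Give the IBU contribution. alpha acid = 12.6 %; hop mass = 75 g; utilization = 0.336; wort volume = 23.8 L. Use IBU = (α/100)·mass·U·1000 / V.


IBU = (12.6/100)·75·0.336·1000 / 23.8

133.4118 IBU


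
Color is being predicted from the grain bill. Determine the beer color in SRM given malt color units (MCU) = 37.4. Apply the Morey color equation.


SRM = 1.4922 · MCU^0.6859
SRM = 1.4922 · 37.4^0.6859

17.8920 SRM


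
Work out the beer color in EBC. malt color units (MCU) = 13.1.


SRM = 1.4922·MCU^0.6859;  EBC = SRM·1.97
SRM = 1.4922·13.1^0.6859 = 8.7129
EBC = 8.7129·1.97

17.1644 EBC


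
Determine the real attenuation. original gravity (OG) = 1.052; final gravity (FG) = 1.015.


AA = (OG−FG)/(OG−1)·100;  RA = AA·0.8192
AA = (1.052 − 1.015)/(1.052 − 1)·100 = 71.1538
RA = 71.1538·0.8192

58.2892 %


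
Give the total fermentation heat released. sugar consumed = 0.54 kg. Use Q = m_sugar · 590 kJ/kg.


Q = 0.54 · 590

318.6000 kJ


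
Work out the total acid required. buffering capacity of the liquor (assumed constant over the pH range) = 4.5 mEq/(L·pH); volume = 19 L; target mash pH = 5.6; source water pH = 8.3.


acid = buffering capacity · (pH_source − pH_target) · V
acid = 4.5 · (8.3 − 5.6) · 19

230.8500 mEq


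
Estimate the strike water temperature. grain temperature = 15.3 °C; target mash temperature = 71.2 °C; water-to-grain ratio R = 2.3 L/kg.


T_strike = (0.41/R)·(T_mash − T_grain) + T_mash
T_strike = (0.41/2.3)·(71.2 − 15.3) + 71.2

81.1648 °C


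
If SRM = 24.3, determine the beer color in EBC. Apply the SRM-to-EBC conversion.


EBC = SRM · 1.97
EBC = 24.3 · 1.97

47.8710 EBC


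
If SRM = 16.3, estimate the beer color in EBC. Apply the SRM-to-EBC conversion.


EBC = SRM · 1.97
EBC = 16.3 · 1.97

32.1110 EBC


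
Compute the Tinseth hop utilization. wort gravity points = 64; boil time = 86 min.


U = 1.65·0.000125^(GP/1000) · (1 − e^(−0.04·t))/4.15
bigness = 1.65·0.000125^(64/1000) = 0.9283
boil_factor = (1 − e^(−0.04·86))/4.15 = 0.2332
U = 0.9283 · 0.2332

0.2165


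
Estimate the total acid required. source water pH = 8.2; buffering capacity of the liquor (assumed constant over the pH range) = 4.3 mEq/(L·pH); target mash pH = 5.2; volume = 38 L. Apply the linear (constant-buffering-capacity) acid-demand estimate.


acid = buffering capacity · (pH_source − pH_target) · V
acid = 4.3 · (8.2 − 5.2) · 38

490.2000 mEq


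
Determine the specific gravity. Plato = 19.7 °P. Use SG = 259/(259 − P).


SG = 259/(259 − 19.7)

1.0823


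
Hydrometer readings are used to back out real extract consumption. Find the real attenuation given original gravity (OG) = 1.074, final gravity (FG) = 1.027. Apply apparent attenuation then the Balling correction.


AA = (OG−FG)/(OG−1)·100;  RA = AA·0.8192
AA = (1.074 − 1.027)/(1.074 − 1)·100 = 63.5135
RA = 63.5135·0.8192

52.0303 %


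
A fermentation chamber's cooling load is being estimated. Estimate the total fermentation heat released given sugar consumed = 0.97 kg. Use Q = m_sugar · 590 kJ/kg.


Q = 0.97 · 590

572.3000 kJ


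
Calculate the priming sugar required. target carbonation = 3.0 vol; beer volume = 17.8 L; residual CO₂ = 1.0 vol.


sugar = (target − residual)·4.0·V
sugar = (3.0 − 1.0)·4.0·17.8

142.4000 g


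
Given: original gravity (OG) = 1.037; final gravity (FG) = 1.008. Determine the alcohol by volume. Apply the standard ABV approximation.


ABV = (OG − FG) · 131.25
ABV = (1.037 − 1.008) · 131.25

3.8062 % ABV


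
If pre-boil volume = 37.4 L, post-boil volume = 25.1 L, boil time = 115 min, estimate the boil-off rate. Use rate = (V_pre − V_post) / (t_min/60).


rate = (37.4 − 25.1) / (115/60)

6.4174 L/hr


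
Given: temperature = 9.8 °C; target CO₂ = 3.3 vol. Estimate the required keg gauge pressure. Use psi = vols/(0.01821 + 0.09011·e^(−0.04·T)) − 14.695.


psi = 3.3/(0.01821 + 0.09011·e^(−0.04·9.8)) − 14.695

27.0256 psi


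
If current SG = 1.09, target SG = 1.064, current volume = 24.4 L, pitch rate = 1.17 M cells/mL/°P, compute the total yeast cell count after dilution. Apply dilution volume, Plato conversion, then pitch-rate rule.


V_w = V·((SG_c−1)/(SG_t−1)−1);  °P = 259 − 259/SG_t;  cells = rate·(V+V_w)·°P
V_w = 24.4·((1.09−1)/(1.064−1)−1) = 9.9125
V_final = 24.4 + 9.9125 = 34.3125
°P = 259 − 259/1.064 = 15.5789
cells = 1.17·34.3125·15.5789

625.4266 billion cells


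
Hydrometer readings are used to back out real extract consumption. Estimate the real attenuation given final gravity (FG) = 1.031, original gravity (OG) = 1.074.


AA = (OG−FG)/(OG−1)·100;  RA = AA·0.8192
AA = (1.074 − 1.031)/(1.074 − 1)·100 = 58.1081
RA = 58.1081·0.8192

47.6022 %


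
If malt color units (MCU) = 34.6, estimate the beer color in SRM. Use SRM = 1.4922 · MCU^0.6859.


SRM = 1.4922 · 34.6^0.6859

16.9621 SRM


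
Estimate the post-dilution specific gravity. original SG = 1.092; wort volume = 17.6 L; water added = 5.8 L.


SG_new = 1 + (SG_old − 1)·V_old/(V_old + V_water)
pts = (1.092 − 1)·1000·17.6/(17.6 + 5.8) = 69.1966
SG_new = 1 + 69.1966/1000

1.0692


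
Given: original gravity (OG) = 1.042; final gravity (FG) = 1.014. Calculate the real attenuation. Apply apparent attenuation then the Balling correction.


AA = (OG−FG)/(OG−1)·100;  RA = AA·0.8192
AA = (1.042 − 1.014)/(1.042 − 1)·100 = 66.6667
RA = 66.6667·0.8192

54.6133 %


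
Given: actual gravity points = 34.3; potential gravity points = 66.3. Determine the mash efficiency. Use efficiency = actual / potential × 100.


efficiency = 34.3 / 66.3 × 100

51.7345 %
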